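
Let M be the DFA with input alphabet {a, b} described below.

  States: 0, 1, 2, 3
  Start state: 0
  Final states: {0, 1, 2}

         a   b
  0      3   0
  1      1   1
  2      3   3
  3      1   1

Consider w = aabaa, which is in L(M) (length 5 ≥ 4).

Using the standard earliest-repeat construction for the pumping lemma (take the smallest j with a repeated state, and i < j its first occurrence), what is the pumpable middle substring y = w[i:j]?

b

Run of M on w = a a b a a:
  step 0: 0  (start)
  step 1: 3  (read a: 0→3)
  step 2: 1  (read a: 3→1)
  step 3: 1  (read b: 1→1)   ← first repeat (1 seen earlier)
  step 4: 1  (read a: 1→1)
  step 5: 1  (read a: 1→1)

So i = 2, j = 3, giving x = w[0:2] = aa, y = w[2:3] = b, z = w[3:5] = aa.
Check: |xy| = 3 ≤ 4 and |y| = 1 ≥ 1. Reading y takes M from 1 back to 1, so every xyⁱz is accepted.
Pumping length from the standard proof: p = 4 (the number of states). The repeated state found above gives |xy| = j ≤ 4 and |y| = j − i ≥ 1.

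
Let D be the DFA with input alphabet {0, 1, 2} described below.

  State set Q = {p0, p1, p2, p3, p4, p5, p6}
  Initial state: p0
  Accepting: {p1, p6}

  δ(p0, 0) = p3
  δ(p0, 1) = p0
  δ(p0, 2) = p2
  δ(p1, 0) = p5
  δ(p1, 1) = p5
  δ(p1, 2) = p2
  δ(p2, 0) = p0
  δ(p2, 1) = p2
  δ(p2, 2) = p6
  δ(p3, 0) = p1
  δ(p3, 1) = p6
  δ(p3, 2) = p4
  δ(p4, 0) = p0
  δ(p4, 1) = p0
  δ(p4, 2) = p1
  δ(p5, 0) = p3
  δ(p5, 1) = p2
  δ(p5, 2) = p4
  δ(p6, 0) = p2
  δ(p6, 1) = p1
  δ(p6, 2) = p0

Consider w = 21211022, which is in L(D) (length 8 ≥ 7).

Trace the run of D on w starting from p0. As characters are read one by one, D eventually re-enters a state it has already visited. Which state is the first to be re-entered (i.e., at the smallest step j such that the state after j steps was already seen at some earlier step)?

Run of D on w = 2 1 2 1 1 0 2 2:
  step 0: p0  (start)
  step 1: p2  (read 2: p0→p2)
  step 2: p2  (read 1: p2→p2)   ← first repeat (p2 seen earlier)
  step 3: p6  (read 2: p2→p6)
  step 4: p1  (read 1: p6→p1)
  step 5: p5  (read 1: p1→p5)
  step 6: p3  (read 0: p5→p3)
  step 7: p4  (read 2: p3→p4)
  step 8: p1  (read 2: p4→p1)

The earliest repeat is at step j = 2: D is in p2, which it already visited at step i = 1.

p2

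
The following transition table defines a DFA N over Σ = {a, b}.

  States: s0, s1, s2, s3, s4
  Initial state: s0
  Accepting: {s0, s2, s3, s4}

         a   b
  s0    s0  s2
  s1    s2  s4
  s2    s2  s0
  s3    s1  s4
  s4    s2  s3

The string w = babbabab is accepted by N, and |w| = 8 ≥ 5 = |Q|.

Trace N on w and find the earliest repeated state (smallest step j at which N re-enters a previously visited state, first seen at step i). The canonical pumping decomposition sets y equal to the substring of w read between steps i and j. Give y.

a

Run of N on w = b a b b a b a b:
  step 0: s0  (start)
  step 1: s2  (read b: s0→s2)
  step 2: s2  (read a: s2→s2)   ← first repeat (s2 seen earlier)
  step 3: s0  (read b: s2→s0)
  step 4: s2  (read b: s0→s2)
  step 5: s2  (read a: s2→s2)
  step 6: s0  (read b: s2→s0)
  step 7: s0  (read a: s0→s0)
  step 8: s2  (read b: s0→s2)

So i = 1, j = 2, giving x = w[0:1] = b, y = w[1:2] = a, z = w[2:8] = bbabab.
Check: |xy| = 2 ≤ 5 and |y| = 1 ≥ 1. Reading y takes N from s2 back to s2, so every xyⁱz is accepted.
Pumping length from the standard proof: p = 5 (the number of states). The repeated state found above gives |xy| = j ≤ 5 and |y| = j − i ≥ 1.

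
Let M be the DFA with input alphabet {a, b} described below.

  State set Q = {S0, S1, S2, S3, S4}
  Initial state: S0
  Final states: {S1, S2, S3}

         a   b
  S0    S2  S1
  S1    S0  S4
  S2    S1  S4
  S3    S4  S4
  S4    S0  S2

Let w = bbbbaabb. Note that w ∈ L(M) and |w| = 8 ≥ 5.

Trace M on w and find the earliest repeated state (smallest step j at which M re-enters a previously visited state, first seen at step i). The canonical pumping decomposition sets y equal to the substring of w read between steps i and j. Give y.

State sequence: S0 -b-> S1 -b-> S4 -b-> S2 -b-> S4 -a-> S0 -a-> S2 -b-> S4 -b-> S2
First repeat at step 4: S4 was already visited.

So i = 2, j = 4, giving x = w[0:2] = bb, y = w[2:4] = bb, z = w[4:8] = aabb.
Check: |xy| = 4 ≤ 5 and |y| = 2 ≥ 1. Reading y takes M from S4 back to S4, so every xyⁱz is accepted.

bb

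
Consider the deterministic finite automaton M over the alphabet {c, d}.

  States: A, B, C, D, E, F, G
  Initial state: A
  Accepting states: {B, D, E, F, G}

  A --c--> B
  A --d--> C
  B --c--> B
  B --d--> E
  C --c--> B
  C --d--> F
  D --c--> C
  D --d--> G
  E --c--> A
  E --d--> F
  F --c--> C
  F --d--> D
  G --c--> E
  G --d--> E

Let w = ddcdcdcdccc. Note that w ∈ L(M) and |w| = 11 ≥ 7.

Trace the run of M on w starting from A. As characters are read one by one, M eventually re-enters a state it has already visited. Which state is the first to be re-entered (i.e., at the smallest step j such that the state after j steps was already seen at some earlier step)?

State sequence: A -d-> C -d-> F -c-> C -d-> F -c-> C -d-> F -c-> C -d-> F -c-> C -c-> B -c-> B
First repeat at step 3: C was already visited.

The earliest repeat is at step j = 3: M is in C, which it already visited at step i = 1.
Since M has 7 states, any run of length ≥ 7 visits 7+1 states, so by pigeonhole some state repeats within the first 7 steps — that repeat gives the pumpable loop.

C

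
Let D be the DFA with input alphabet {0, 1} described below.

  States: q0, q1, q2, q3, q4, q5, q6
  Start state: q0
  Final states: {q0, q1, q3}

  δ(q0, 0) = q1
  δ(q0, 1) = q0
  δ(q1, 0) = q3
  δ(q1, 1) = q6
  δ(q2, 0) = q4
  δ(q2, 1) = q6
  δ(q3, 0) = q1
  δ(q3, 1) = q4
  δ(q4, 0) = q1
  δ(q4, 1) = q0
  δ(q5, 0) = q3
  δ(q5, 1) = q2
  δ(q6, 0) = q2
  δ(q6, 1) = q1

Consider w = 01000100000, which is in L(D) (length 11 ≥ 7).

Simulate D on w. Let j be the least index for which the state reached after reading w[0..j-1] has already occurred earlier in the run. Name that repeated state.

Run of D on w = 0 1 0 0 0 1 0 0 0 0 0:
  step 0: q0  (start)
  step 1: q1  (read 0: q0→q1)
  step 2: q6  (read 1: q1→q6)
  step 3: q2  (read 0: q6→q2)
  step 4: q4  (read 0: q2→q4)
  step 5: q1  (read 0: q4→q1)   ← first repeat (q1 seen earlier)
  step 6: q6  (read 1: q1→q6)
  step 7: q2  (read 0: q6→q2)
  step 8: q4  (read 0: q2→q4)
  step 9: q1  (read 0: q4→q1)
  step 10: q3  (read 0: q1→q3)
  step 11: q1  (read 0: q3→q1)

The earliest repeat is at step j = 5: D is in q1, which it already visited at step i = 1.
The DFA has 7 states, so the proof of the pumping lemma guarantees a repeated state among the first 7+1 visited; the segment between the two visits is the pumpable y.

q1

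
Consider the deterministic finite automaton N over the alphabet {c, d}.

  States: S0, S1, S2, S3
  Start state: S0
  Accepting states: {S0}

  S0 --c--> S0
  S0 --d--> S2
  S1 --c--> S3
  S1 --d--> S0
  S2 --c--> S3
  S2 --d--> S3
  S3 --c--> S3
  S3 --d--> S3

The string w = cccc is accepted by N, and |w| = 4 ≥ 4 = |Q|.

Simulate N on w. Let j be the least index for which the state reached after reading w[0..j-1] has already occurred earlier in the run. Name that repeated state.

S0

Run of N on w = c c c c:
  step 0: S0  (start)
  step 1: S0  (read c: S0→S0)   ← first repeat (S0 seen earlier)
  step 2: S0  (read c: S0→S0)
  step 3: S0  (read c: S0→S0)
  step 4: S0  (read c: S0→S0)

The earliest repeat is at step j = 1: N is in S0, which it already visited at step i = 0.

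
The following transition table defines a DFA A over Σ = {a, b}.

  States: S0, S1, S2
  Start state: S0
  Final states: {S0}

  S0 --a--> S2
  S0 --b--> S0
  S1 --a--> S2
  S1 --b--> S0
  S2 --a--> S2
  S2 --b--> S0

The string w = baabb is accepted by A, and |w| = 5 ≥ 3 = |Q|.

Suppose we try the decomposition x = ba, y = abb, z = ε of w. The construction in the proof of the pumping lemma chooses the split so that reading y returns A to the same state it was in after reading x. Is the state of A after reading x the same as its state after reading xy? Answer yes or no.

Run of A on the first 5 characters of w = b a a b b:
  step 0: S0  (start)
  step 1: S0  (read b: S0→S0)
  step 2: S2  (read a: S0→S2)
  step 3: S2  (read a: S2→S2)
  step 4: S0  (read b: S2→S0)
  step 5: S0  (read b: S0→S0)

After x (step 2): S2. After xy (step 5): S0.
They differ (S2 ≠ S0), so y is not a cycle from the state after x; this split is not the one the pumping-lemma construction produces, and pumping y need not keep the string in L(A).

no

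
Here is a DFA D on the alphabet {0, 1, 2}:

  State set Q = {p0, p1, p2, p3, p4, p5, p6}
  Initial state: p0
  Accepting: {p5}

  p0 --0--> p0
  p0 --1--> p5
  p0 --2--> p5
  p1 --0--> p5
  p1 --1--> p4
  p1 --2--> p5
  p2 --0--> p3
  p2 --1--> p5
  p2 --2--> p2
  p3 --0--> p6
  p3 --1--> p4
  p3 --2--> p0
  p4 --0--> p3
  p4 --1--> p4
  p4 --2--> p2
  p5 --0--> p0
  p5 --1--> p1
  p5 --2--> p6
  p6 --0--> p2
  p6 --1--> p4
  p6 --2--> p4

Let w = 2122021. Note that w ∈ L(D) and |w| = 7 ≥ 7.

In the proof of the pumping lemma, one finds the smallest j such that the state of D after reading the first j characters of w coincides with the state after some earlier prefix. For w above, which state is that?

Run of D on w = 2 1 2 2 0 2 1:
  step 0: p0  (start)
  step 1: p5  (read 2: p0→p5)
  step 2: p1  (read 1: p5→p1)
  step 3: p5  (read 2: p1→p5)   ← first repeat (p5 seen earlier)
  step 4: p6  (read 2: p5→p6)
  step 5: p2  (read 0: p6→p2)
  step 6: p2  (read 2: p2→p2)
  step 7: p5  (read 1: p2→p5)

The earliest repeat is at step j = 3: D is in p5, which it already visited at step i = 1.
The DFA has 7 states, so the proof of the pumping lemma guarantees a repeated state among the first 7+1 visited; the segment between the two visits is the pumpable y.

p5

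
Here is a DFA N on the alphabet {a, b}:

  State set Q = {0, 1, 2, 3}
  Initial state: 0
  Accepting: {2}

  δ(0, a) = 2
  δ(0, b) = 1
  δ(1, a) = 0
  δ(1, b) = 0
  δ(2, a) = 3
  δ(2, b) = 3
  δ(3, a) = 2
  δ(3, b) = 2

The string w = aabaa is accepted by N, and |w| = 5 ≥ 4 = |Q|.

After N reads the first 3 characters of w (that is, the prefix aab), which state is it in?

2

Run of N on the first 3 characters of w = a a b:
  step 0: 0  (start)
  step 1: 2  (read a: 0→2)
  step 2: 3  (read a: 2→3)
  step 3: 2  (read b: 3→2)

After reading 3 characters, N is in state 2.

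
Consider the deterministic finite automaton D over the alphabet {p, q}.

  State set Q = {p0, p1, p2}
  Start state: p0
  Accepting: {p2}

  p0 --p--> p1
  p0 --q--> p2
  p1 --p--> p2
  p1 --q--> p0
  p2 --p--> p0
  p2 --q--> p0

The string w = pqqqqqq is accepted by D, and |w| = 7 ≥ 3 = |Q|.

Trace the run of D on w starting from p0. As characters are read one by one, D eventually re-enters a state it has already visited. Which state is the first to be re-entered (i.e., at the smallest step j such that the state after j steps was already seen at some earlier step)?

State sequence: p0 -p-> p1 -q-> p0 -q-> p2 -q-> p0 -q-> p2 -q-> p0 -q-> p2
First repeat at step 2: p0 was already visited.

The earliest repeat is at step j = 2: D is in p0, which it already visited at step i = 0.
The DFA has 3 states, so the proof of the pumping lemma guarantees a repeated state among the first 3+1 visited; the segment between the two visits is the pumpable y.

p0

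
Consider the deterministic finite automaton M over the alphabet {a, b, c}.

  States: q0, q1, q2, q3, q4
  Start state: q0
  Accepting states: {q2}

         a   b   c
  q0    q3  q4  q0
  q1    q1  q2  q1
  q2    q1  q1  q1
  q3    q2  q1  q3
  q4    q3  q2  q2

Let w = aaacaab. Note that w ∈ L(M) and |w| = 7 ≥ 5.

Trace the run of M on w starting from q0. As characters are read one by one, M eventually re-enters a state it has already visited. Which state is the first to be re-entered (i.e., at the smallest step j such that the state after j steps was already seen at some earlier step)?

State sequence: q0 -a-> q3 -a-> q2 -a-> q1 -c-> q1 -a-> q1 -a-> q1 -b-> q2
First repeat at step 4: q1 was already visited.

The earliest repeat is at step j = 4: M is in q1, which it already visited at step i = 3.
The DFA has 5 states, so the proof of the pumping lemma guarantees a repeated state among the first 5+1 visited; the segment between the two visits is the pumpable y.

q1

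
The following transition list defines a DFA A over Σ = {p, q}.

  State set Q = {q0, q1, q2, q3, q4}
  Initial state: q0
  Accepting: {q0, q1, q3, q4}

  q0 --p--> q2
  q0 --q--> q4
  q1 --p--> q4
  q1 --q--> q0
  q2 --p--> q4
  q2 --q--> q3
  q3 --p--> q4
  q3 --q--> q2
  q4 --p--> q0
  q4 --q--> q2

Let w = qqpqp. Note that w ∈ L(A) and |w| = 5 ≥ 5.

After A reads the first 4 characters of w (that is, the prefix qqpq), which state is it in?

q2

Run of A on the first 4 characters of w = q q p q:
  step 0: q0  (start)
  step 1: q4  (read q: q0→q4)
  step 2: q2  (read q: q4→q2)
  step 3: q4  (read p: q2→q4)
  step 4: q2  (read q: q4→q2)

After reading 4 characters, A is in state q2.
(This kind of state-tracing is the core of the pumping-lemma construction: with 5 states, pigeonhole forces a repeat within the first 5 steps.)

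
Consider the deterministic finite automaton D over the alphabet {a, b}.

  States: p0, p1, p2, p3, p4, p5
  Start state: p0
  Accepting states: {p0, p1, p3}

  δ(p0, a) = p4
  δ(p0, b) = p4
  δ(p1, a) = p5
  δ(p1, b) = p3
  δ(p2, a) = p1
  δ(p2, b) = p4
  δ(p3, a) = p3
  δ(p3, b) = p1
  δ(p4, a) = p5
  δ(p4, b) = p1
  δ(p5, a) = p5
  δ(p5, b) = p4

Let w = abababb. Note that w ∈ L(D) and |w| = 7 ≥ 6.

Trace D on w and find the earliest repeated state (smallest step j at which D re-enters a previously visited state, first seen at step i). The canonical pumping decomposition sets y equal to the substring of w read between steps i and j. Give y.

Run of D on w = a b a b a b b:
  step 0: p0  (start)
  step 1: p4  (read a: p0→p4)
  step 2: p1  (read b: p4→p1)
  step 3: p5  (read a: p1→p5)
  step 4: p4  (read b: p5→p4)   ← first repeat (p4 seen earlier)
  step 5: p5  (read a: p4→p5)
  step 6: p4  (read b: p5→p4)
  step 7: p1  (read b: p4→p1)

So i = 1, j = 4, giving x = w[0:1] = a, y = w[1:4] = bab, z = w[4:7] = abb.
Check: |xy| = 4 ≤ 6 and |y| = 3 ≥ 1. Reading y takes D from p4 back to p4, so every xyⁱz is accepted.
The DFA has 6 states, so the proof of the pumping lemma guarantees a repeated state among the first 6+1 visited; the segment between the two visits is the pumpable y.

bab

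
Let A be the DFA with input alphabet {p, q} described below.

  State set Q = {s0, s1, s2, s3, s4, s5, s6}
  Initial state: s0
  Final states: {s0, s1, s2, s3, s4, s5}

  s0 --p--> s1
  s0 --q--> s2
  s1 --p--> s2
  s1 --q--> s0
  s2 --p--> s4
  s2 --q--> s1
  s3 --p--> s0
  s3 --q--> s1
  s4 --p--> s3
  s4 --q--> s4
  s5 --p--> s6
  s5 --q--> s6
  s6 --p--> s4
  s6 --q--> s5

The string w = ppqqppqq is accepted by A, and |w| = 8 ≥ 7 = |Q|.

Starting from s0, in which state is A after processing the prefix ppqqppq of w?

s1

State sequence: s0 -p-> s1 -p-> s2 -q-> s1 -q-> s0 -p-> s1 -p-> s2 -q-> s1

After reading 7 characters, A is in state s1.
(This kind of state-tracing is the core of the pumping-lemma construction: with 7 states, pigeonhole forces a repeat within the first 7 steps.)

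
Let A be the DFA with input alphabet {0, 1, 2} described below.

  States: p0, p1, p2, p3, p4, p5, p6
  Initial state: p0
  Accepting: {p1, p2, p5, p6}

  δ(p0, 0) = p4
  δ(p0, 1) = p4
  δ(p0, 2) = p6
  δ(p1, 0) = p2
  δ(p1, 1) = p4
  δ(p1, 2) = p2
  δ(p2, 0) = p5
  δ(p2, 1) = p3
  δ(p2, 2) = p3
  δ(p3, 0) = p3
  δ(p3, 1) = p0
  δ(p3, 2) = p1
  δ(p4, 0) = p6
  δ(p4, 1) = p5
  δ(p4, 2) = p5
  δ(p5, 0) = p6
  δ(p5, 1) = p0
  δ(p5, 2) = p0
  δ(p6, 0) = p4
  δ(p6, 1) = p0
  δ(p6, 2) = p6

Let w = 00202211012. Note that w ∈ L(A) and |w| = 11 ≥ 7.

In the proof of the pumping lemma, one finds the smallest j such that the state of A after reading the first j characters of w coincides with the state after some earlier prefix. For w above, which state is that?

p6

Run of A on w = 0 0 2 0 2 2 1 1 0 1 2:
  step 0: p0  (start)
  step 1: p4  (read 0: p0→p4)
  step 2: p6  (read 0: p4→p6)
  step 3: p6  (read 2: p6→p6)   ← first repeat (p6 seen earlier)
  step 4: p4  (read 0: p6→p4)
  step 5: p5  (read 2: p4→p5)
  step 6: p0  (read 2: p5→p0)
  step 7: p4  (read 1: p0→p4)
  step 8: p5  (read 1: p4→p5)
  step 9: p6  (read 0: p5→p6)
  step 10: p0  (read 1: p6→p0)
  step 11: p6  (read 2: p0→p6)

The earliest repeat is at step j = 3: A is in p6, which it already visited at step i = 2.
Since A has 7 states, any run of length ≥ 7 visits 7+1 states, so by pigeonhole some state repeats within the first 7 steps — that repeat gives the pumpable loop.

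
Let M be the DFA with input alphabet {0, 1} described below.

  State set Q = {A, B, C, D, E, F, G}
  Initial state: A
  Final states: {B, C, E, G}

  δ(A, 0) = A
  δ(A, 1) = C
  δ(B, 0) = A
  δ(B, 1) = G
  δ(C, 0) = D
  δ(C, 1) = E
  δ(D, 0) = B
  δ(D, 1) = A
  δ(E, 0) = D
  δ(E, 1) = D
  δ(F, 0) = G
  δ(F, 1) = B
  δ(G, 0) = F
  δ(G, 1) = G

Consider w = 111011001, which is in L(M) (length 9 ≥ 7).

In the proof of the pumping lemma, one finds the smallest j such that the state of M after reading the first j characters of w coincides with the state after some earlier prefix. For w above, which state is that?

G

Run of M on w = 1 1 1 0 1 1 0 0 1:
  step 0: A  (start)
  step 1: C  (read 1: A→C)
  step 2: E  (read 1: C→E)
  step 3: D  (read 1: E→D)
  step 4: B  (read 0: D→B)
  step 5: G  (read 1: B→G)
  step 6: G  (read 1: G→G)   ← first repeat (G seen earlier)
  step 7: F  (read 0: G→F)
  step 8: G  (read 0: F→G)
  step 9: G  (read 1: G→G)

The earliest repeat is at step j = 6: M is in G, which it already visited at step i = 5.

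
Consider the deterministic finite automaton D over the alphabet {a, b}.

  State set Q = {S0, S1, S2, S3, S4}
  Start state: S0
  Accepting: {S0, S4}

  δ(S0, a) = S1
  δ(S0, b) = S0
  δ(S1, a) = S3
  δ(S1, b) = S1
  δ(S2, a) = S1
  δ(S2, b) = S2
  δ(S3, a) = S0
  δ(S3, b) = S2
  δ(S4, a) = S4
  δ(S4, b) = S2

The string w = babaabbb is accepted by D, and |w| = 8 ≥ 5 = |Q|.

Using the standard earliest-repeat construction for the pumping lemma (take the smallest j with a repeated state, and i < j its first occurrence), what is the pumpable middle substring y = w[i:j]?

b

Run of D on w = b a b a a b b b:
  step 0: S0  (start)
  step 1: S0  (read b: S0→S0)   ← first repeat (S0 seen earlier)
  step 2: S1  (read a: S0→S1)
  step 3: S1  (read b: S1→S1)
  step 4: S3  (read a: S1→S3)
  step 5: S0  (read a: S3→S0)
  step 6: S0  (read b: S0→S0)
  step 7: S0  (read b: S0→S0)
  step 8: S0  (read b: S0→S0)

So i = 0, j = 1, giving x = w[0:0] = ε, y = w[0:1] = b, z = w[1:8] = abaabbb.
Check: |xy| = 1 ≤ 5 and |y| = 1 ≥ 1. Reading y takes D from S0 back to S0, so every xyⁱz is accepted.
Since D has 5 states, any run of length ≥ 5 visits 5+1 states, so by pigeonhole some state repeats within the first 5 steps — that repeat gives the pumpable loop.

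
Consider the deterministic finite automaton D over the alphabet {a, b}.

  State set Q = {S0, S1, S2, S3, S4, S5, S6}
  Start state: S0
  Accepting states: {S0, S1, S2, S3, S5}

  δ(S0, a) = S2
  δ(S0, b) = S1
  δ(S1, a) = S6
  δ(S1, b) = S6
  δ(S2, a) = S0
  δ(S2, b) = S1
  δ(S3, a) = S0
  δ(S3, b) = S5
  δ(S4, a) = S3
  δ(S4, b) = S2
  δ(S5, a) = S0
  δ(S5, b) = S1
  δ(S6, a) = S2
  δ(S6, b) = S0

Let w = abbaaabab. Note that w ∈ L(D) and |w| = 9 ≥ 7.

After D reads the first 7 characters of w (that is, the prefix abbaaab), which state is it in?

S1

Run of D on the first 7 characters of w = a b b a a a b:
  step 0: S0  (start)
  step 1: S2  (read a: S0→S2)
  step 2: S1  (read b: S2→S1)
  step 3: S6  (read b: S1→S6)
  step 4: S2  (read a: S6→S2)
  step 5: S0  (read a: S2→S0)
  step 6: S2  (read a: S0→S2)
  step 7: S1  (read b: S2→S1)

After reading 7 characters, D is in state S1.
(This kind of state-tracing is the core of the pumping-lemma construction: with 7 states, pigeonhole forces a repeat within the first 7 steps.)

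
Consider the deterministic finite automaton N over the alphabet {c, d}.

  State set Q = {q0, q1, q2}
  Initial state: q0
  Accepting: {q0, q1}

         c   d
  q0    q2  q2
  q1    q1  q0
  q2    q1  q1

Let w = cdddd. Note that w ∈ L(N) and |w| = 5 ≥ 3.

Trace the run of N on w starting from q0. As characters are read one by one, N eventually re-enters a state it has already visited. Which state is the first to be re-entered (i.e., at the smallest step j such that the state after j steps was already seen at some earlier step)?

State sequence: q0 -c-> q2 -d-> q1 -d-> q0 -d-> q2 -d-> q1
First repeat at step 3: q0 was already visited.

The earliest repeat is at step j = 3: N is in q0, which it already visited at step i = 0.
Pumping length from the standard proof: p = 3 (the number of states). The repeated state found above gives |xy| = j ≤ 3 and |y| = j − i ≥ 1.

q0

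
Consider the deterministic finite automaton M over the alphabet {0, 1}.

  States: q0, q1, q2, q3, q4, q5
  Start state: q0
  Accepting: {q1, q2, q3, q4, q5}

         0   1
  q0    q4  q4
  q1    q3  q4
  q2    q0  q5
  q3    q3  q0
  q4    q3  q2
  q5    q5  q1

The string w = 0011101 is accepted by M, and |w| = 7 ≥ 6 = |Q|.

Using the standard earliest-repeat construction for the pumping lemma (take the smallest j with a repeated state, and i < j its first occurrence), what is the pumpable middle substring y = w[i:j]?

State sequence: q0 -0-> q4 -0-> q3 -1-> q0 -1-> q4 -1-> q2 -0-> q0 -1-> q4
First repeat at step 3: q0 was already visited.

So i = 0, j = 3, giving x = w[0:0] = ε, y = w[0:3] = 001, z = w[3:7] = 1101.
Check: |xy| = 3 ≤ 6 and |y| = 3 ≥ 1. Reading y takes M from q0 back to q0, so every xyⁱz is accepted.
Since M has 6 states, any run of length ≥ 6 visits 6+1 states, so by pigeonhole some state repeats within the first 6 steps — that repeat gives the pumpable loop.

001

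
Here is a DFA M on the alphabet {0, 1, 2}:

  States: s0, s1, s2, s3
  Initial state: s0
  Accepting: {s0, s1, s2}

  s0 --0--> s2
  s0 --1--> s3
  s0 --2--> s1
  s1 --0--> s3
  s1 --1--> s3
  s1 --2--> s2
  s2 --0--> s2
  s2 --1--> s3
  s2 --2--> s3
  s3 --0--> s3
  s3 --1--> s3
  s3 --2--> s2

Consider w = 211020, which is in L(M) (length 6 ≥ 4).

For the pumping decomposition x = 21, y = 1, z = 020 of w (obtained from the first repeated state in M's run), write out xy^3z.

xy^3z = 21·1·1·1·020 = 21111020.
Reading y = 1 takes M from s3 back to s3, so after x·y·y·y the machine is still in s3, and z then leads to the accepting state s2. Hence 21111020 ∈ L(M).

21111020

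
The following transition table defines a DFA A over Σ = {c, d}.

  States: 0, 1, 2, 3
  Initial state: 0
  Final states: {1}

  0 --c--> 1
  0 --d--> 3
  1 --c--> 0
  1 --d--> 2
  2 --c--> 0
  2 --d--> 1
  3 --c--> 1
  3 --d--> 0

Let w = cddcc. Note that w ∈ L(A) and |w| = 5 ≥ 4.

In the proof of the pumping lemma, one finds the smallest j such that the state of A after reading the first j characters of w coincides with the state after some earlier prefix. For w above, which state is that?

State sequence: 0 -c-> 1 -d-> 2 -d-> 1 -c-> 0 -c-> 1
First repeat at step 3: 1 was already visited.

The earliest repeat is at step j = 3: A is in 1, which it already visited at step i = 1.

1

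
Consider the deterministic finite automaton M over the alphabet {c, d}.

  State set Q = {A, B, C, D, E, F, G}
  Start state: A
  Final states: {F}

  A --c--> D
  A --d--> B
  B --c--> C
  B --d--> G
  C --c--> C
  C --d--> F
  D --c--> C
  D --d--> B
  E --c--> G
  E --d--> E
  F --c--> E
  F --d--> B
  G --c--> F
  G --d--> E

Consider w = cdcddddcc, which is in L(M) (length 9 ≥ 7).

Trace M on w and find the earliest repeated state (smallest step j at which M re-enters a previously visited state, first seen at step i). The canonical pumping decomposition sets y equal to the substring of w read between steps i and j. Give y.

cdd

Run of M on w = c d c d d d d c c:
  step 0: A  (start)
  step 1: D  (read c: A→D)
  step 2: B  (read d: D→B)
  step 3: C  (read c: B→C)
  step 4: F  (read d: C→F)
  step 5: B  (read d: F→B)   ← first repeat (B seen earlier)
  step 6: G  (read d: B→G)
  step 7: E  (read d: G→E)
  step 8: G  (read c: E→G)
  step 9: F  (read c: G→F)

So i = 2, j = 5, giving x = w[0:2] = cd, y = w[2:5] = cdd, z = w[5:9] = ddcc.
Check: |xy| = 5 ≤ 7 and |y| = 3 ≥ 1. Reading y takes M from B back to B, so every xyⁱz is accepted.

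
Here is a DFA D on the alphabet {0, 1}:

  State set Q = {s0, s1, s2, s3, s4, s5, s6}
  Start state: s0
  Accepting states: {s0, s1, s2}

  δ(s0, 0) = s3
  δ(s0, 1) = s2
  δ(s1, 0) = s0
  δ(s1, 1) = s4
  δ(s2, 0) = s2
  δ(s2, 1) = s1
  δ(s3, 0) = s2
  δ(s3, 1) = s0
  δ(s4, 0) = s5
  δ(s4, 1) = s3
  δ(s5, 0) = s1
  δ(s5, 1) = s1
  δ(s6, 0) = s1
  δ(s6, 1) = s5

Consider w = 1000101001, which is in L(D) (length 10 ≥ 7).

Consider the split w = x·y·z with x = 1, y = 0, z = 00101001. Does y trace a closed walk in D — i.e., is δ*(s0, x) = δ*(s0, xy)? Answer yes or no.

yes

Run of D on the first 2 characters of w = 1 0:
  step 0: s0  (start)
  step 1: s2  (read 1: s0→s2)
  step 2: s2  (read 0: s2→s2)

After x (step 1): s2. After xy (step 2): s2.
They match, so y = 0 drives D around a cycle from s2 back to itself; pumping y any number of times keeps D in s2 before reading z, and xyⁱz ∈ L(D) for every i ≥ 0.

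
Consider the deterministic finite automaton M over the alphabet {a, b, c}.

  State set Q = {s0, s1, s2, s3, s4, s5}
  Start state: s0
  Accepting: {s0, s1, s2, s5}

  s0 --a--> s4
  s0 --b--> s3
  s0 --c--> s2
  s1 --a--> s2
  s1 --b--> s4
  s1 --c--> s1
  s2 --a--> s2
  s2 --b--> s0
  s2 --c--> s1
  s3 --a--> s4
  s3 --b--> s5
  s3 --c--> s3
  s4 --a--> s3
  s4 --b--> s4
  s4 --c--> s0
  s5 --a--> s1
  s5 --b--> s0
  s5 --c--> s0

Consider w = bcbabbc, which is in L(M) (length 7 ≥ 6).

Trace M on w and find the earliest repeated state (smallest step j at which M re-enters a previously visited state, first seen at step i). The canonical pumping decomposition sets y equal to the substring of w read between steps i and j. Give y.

State sequence: s0 -b-> s3 -c-> s3 -b-> s5 -a-> s1 -b-> s4 -b-> s4 -c-> s0
First repeat at step 2: s3 was already visited.

So i = 1, j = 2, giving x = w[0:1] = b, y = w[1:2] = c, z = w[2:7] = babbc.
Check: |xy| = 2 ≤ 6 and |y| = 1 ≥ 1. Reading y takes M from s3 back to s3, so every xyⁱz is accepted.

c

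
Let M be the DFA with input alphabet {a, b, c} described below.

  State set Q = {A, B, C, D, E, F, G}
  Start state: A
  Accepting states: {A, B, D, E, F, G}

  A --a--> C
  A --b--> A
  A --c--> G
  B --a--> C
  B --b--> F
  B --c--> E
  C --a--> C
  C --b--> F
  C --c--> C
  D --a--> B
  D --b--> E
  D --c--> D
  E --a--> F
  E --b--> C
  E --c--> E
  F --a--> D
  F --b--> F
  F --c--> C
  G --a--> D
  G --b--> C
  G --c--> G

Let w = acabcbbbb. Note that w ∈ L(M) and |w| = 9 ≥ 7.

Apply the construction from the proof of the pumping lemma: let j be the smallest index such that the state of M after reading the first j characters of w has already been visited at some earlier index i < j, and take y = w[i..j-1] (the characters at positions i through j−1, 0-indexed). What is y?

Run of M on w = a c a b c b b b b:
  step 0: A  (start)
  step 1: C  (read a: A→C)
  step 2: C  (read c: C→C)   ← first repeat (C seen earlier)
  step 3: C  (read a: C→C)
  step 4: F  (read b: C→F)
  step 5: C  (read c: F→C)
  step 6: F  (read b: C→F)
  step 7: F  (read b: F→F)
  step 8: F  (read b: F→F)
  step 9: F  (read b: F→F)

So i = 1, j = 2, giving x = w[0:1] = a, y = w[1:2] = c, z = w[2:9] = abcbbbb.
Check: |xy| = 2 ≤ 7 and |y| = 1 ≥ 1. Reading y takes M from C back to C, so every xyⁱz is accepted.

c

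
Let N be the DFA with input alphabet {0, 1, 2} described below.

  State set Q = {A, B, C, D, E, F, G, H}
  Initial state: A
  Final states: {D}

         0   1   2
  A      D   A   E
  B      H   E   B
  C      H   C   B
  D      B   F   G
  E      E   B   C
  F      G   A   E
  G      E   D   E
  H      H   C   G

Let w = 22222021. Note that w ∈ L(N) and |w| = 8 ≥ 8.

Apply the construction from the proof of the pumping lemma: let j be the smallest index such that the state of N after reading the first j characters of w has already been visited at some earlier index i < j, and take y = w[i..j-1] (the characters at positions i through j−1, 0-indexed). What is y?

Run of N on w = 2 2 2 2 2 0 2 1:
  step 0: A  (start)
  step 1: E  (read 2: A→E)
  step 2: C  (read 2: E→C)
  step 3: B  (read 2: C→B)
  step 4: B  (read 2: B→B)   ← first repeat (B seen earlier)
  step 5: B  (read 2: B→B)
  step 6: H  (read 0: B→H)
  step 7: G  (read 2: H→G)
  step 8: D  (read 1: G→D)

So i = 3, j = 4, giving x = w[0:3] = 222, y = w[3:4] = 2, z = w[4:8] = 2021.
Check: |xy| = 4 ≤ 8 and |y| = 1 ≥ 1. Reading y takes N from B back to B, so every xyⁱz is accepted.
Since N has 8 states, any run of length ≥ 8 visits 8+1 states, so by pigeonhole some state repeats within the first 8 steps — that repeat gives the pumpable loop.

2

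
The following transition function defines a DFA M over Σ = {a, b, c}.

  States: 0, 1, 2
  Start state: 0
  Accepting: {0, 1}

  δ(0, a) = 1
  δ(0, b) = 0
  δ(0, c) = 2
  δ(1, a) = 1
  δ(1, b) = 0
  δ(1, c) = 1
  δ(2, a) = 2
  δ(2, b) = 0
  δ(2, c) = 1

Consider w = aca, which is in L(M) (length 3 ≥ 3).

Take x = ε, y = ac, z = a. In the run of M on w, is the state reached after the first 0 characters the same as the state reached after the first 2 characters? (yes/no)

Run of M on the first 2 characters of w = a c:
  step 0: 0  (start)
  step 1: 1  (read a: 0→1)
  step 2: 1  (read c: 1→1)

After x (step 0): 0. After xy (step 2): 1.
They differ (0 ≠ 1), so y is not a cycle from the state after x; this split is not the one the pumping-lemma construction produces, and pumping y need not keep the string in L(M).

no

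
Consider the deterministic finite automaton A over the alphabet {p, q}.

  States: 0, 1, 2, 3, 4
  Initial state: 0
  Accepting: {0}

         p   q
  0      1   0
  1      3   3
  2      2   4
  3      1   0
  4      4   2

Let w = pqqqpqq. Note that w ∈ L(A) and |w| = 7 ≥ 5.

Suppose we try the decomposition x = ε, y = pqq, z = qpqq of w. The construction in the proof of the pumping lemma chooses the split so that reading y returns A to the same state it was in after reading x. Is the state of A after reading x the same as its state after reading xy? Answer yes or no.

yes

State sequence: 0 -p-> 1 -q-> 3 -q-> 0

After x (step 0): 0. After xy (step 3): 0.
They match, so y = pqq drives A around a cycle from 0 back to itself; pumping y any number of times keeps A in 0 before reading z, and xyⁱz ∈ L(A) for every i ≥ 0.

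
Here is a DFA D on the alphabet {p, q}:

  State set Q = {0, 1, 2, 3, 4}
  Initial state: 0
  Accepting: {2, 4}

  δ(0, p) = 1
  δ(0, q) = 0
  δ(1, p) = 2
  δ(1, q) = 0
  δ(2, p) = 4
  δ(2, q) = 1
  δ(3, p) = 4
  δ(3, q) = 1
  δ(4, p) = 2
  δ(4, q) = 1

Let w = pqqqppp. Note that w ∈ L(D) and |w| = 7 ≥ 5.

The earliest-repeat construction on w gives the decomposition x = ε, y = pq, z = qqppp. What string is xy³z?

xy^3z = ε·pq·pq·pq·qqppp = pqpqpqqqppp.
Reading y = pq takes D from 0 back to 0, so after x·y·y·y the machine is still in 0, and z then leads to the accepting state 4. Hence pqpqpqqqppp ∈ L(D).

pqpqpqqqppp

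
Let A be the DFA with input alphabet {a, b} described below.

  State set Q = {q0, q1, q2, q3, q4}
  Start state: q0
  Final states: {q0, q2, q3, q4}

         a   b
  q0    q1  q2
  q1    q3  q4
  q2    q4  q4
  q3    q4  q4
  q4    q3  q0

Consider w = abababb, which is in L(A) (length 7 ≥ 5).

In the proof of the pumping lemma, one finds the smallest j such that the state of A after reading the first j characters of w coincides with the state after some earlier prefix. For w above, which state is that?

Run of A on w = a b a b a b b:
  step 0: q0  (start)
  step 1: q1  (read a: q0→q1)
  step 2: q4  (read b: q1→q4)
  step 3: q3  (read a: q4→q3)
  step 4: q4  (read b: q3→q4)   ← first repeat (q4 seen earlier)
  step 5: q3  (read a: q4→q3)
  step 6: q4  (read b: q3→q4)
  step 7: q0  (read b: q4→q0)

The earliest repeat is at step j = 4: A is in q4, which it already visited at step i = 2.

q4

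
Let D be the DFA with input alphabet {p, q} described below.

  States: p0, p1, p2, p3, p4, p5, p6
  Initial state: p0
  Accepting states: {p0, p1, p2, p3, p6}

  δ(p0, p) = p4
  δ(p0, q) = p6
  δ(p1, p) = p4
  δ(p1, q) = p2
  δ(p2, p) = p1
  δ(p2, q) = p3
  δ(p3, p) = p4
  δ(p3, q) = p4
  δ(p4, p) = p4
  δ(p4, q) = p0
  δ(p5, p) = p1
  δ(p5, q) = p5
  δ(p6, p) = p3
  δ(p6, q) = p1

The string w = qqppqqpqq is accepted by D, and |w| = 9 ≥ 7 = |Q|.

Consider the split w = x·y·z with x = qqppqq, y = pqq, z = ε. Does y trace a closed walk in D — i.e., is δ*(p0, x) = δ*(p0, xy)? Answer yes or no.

no

Run of D on the first 9 characters of w = q q p p q q p q q:
  step 0: p0  (start)
  step 1: p6  (read q: p0→p6)
  step 2: p1  (read q: p6→p1)
  step 3: p4  (read p: p1→p4)
  step 4: p4  (read p: p4→p4)
  step 5: p0  (read q: p4→p0)
  step 6: p6  (read q: p0→p6)
  step 7: p3  (read p: p6→p3)
  step 8: p4  (read q: p3→p4)
  step 9: p0  (read q: p4→p0)

After x (step 6): p6. After xy (step 9): p0.
They differ (p6 ≠ p0), so y is not a cycle from the state after x; this split is not the one the pumping-lemma construction produces, and pumping y need not keep the string in L(D).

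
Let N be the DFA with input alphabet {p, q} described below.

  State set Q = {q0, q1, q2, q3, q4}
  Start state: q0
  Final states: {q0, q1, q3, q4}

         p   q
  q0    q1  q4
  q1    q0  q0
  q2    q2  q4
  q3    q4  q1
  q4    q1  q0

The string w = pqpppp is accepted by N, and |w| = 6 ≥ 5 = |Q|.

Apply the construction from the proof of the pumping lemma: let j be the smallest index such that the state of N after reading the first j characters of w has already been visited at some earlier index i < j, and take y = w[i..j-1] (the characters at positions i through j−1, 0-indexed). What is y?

State sequence: q0 -p-> q1 -q-> q0 -p-> q1 -p-> q0 -p-> q1 -p-> q0
First repeat at step 2: q0 was already visited.

So i = 0, j = 2, giving x = w[0:0] = ε, y = w[0:2] = pq, z = w[2:6] = pppp.
Check: |xy| = 2 ≤ 5 and |y| = 2 ≥ 1. Reading y takes N from q0 back to q0, so every xyⁱz is accepted.
Since N has 5 states, any run of length ≥ 5 visits 5+1 states, so by pigeonhole some state repeats within the first 5 steps — that repeat gives the pumpable loop.

pq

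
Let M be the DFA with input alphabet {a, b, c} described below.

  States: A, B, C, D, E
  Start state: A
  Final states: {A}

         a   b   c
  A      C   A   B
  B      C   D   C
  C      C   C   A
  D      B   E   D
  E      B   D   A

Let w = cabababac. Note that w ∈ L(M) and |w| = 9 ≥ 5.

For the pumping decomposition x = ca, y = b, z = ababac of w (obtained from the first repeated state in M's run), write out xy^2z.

xy^2z = ca·b·b·ababac = cabbababac.
Reading y = b takes M from C back to C, so after x·y·y the machine is still in C, and z then leads to the accepting state A. Hence cabbababac ∈ L(M).

cabbababac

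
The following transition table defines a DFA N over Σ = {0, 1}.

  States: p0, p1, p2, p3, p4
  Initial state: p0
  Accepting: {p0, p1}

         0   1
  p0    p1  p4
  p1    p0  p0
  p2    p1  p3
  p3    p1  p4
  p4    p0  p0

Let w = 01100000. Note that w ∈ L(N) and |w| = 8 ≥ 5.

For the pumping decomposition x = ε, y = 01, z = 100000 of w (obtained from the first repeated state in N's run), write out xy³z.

xy^3z = ε·01·01·01·100000 = 010101100000.
Reading y = 01 takes N from p0 back to p0, so after x·y·y·y the machine is still in p0, and z then leads to the accepting state p0. Hence 010101100000 ∈ L(N).

010101100000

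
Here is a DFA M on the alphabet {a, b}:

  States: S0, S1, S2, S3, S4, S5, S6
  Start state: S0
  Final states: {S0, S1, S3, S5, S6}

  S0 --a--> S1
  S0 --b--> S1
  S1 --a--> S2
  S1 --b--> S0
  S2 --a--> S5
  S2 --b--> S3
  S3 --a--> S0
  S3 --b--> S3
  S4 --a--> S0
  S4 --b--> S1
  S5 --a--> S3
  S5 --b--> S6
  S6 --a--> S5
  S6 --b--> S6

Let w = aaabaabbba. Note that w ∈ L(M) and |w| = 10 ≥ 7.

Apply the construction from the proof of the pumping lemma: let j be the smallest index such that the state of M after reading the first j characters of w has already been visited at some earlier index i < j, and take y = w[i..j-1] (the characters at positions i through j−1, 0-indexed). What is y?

ba

State sequence: S0 -a-> S1 -a-> S2 -a-> S5 -b-> S6 -a-> S5 -a-> S3 -b-> S3 -b-> S3 -b-> S3 -a-> S0
First repeat at step 5: S5 was already visited.

So i = 3, j = 5, giving x = w[0:3] = aaa, y = w[3:5] = ba, z = w[5:10] = abbba.
Check: |xy| = 5 ≤ 7 and |y| = 2 ≥ 1. Reading y takes M from S5 back to S5, so every xyⁱz is accepted.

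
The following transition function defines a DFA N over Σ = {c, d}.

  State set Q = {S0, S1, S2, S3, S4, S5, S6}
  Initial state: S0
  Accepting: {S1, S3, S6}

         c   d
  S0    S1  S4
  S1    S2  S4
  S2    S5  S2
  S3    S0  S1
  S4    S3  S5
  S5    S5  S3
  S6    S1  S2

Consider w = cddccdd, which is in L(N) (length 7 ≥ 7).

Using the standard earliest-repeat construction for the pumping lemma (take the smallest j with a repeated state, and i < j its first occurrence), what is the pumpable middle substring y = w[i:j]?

State sequence: S0 -c-> S1 -d-> S4 -d-> S5 -c-> S5 -c-> S5 -d-> S3 -d-> S1
First repeat at step 4: S5 was already visited.

So i = 3, j = 4, giving x = w[0:3] = cdd, y = w[3:4] = c, z = w[4:7] = cdd.
Check: |xy| = 4 ≤ 7 and |y| = 1 ≥ 1. Reading y takes N from S5 back to S5, so every xyⁱz is accepted.

c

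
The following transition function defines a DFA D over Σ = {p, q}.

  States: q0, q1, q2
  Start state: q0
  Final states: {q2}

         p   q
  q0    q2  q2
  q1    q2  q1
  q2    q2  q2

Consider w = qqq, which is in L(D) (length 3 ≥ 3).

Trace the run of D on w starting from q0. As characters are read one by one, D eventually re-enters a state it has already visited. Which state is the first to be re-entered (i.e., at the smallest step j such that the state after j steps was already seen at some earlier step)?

q2

Run of D on w = q q q:
  step 0: q0  (start)
  step 1: q2  (read q: q0→q2)
  step 2: q2  (read q: q2→q2)   ← first repeat (q2 seen earlier)
  step 3: q2  (read q: q2→q2)

The earliest repeat is at step j = 2: D is in q2, which it already visited at step i = 1.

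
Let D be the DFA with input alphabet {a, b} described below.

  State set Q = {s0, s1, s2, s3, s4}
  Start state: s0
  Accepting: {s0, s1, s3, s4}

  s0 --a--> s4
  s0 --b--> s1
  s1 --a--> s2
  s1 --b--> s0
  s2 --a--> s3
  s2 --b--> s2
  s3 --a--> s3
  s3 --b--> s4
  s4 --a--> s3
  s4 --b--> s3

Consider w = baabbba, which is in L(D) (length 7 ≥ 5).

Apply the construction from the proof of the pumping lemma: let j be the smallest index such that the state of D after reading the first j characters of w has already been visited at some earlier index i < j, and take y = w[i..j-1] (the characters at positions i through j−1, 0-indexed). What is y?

Run of D on w = b a a b b b a:
  step 0: s0  (start)
  step 1: s1  (read b: s0→s1)
  step 2: s2  (read a: s1→s2)
  step 3: s3  (read a: s2→s3)
  step 4: s4  (read b: s3→s4)
  step 5: s3  (read b: s4→s3)   ← first repeat (s3 seen earlier)
  step 6: s4  (read b: s3→s4)
  step 7: s3  (read a: s4→s3)

So i = 3, j = 5, giving x = w[0:3] = baa, y = w[3:5] = bb, z = w[5:7] = ba.
Check: |xy| = 5 ≤ 5 and |y| = 2 ≥ 1. Reading y takes D from s3 back to s3, so every xyⁱz is accepted.
Pumping length from the standard proof: p = 5 (the number of states). The repeated state found above gives |xy| = j ≤ 5 and |y| = j − i ≥ 1.

bb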